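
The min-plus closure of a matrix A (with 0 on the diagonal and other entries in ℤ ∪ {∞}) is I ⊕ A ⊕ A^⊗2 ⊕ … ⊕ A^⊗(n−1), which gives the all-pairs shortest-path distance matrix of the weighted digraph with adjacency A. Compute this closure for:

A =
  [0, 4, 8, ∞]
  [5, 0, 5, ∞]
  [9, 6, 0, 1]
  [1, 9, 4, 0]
Closure =
  [0, 4, 8, 9]
  [5, 0, 5, 6]
  [2, 6, 0, 1]
  [1, 5, 4, 0]

This is the Floyd-Warshall all-pairs shortest-path computation. For each intermediate vertex k = 0, 1, …, 3, update dist[i][j] ← min(dist[i][j], dist[i][k] + dist[k][j]). The final matrix gives, for each (i, j), the minimum total weight of any directed path from i to j (possibly empty when i = j).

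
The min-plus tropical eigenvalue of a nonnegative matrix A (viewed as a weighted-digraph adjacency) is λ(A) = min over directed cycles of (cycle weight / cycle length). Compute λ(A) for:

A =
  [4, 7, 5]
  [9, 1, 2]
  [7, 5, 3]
λ(A) = 1

Enumerate directed cycles and compute their means (weight / length). Sample:
  cycle 0 → 0: weight = 4, length = 1, mean = 4/1 ≈ 4.000
  cycle 1 → 1: weight = 1, length = 1, mean = 1/1 ≈ 1.000
  cycle 2 → 2: weight = 3, length = 1, mean = 3/1 ≈ 3.000
  cycle 0 → 1 → 0: weight = 16, length = 2, mean = 16/2 ≈ 8.000
  cycle 0 → 2 → 0: weight = 12, length = 2, mean = 12/2 ≈ 6.000
  cycle 1 → 0 → 1: weight = 16, length = 2, mean = 16/2 ≈ 8.000
Minimum mean = 1.000, attained e.g. along the cycle 1 → 1 with weight 1 and length 1. So λ(A) = 1/1 = 1.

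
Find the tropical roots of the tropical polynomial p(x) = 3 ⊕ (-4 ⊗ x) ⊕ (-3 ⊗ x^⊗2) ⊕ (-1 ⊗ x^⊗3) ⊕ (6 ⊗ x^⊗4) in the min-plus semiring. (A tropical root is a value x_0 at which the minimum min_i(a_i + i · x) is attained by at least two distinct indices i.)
Roots: {-7, -2, -1, 7}

Each tropical root is a break point of the lower envelope of the lines y = a_i + i · x (there are 5 lines, with slopes 0, 1, ..., 4). Only the lines that attain the minimum somewhere contribute to roots; other lines are dominated. Here the surviving (envelope) indices are i = 4, i = 3, i = 2, i = 1, i = 0.
Intersections between consecutive envelope lines give the roots: for adjacent envelope indices i < j the intersection is x = (a_i − a_j) / (j − i). Reading off the sorted break points: {-7, -2, -1, 7}.
Verification: at each break x_0, at least two indices attain the minimum of min_i(a_i + i · x_0).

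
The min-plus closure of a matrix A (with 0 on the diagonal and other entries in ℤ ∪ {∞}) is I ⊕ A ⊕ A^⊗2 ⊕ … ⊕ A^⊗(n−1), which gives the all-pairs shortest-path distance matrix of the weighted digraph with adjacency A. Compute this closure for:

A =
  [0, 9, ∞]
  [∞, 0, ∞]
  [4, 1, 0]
Closure =
  [0, 9, ∞]
  [∞, 0, ∞]
  [4, 1, 0]

This is the Floyd-Warshall all-pairs shortest-path computation. For each intermediate vertex k = 0, 1, …, 2, update dist[i][j] ← min(dist[i][j], dist[i][k] + dist[k][j]). The final matrix gives, for each (i, j), the minimum total weight of any directed path from i to j (possibly empty when i = j).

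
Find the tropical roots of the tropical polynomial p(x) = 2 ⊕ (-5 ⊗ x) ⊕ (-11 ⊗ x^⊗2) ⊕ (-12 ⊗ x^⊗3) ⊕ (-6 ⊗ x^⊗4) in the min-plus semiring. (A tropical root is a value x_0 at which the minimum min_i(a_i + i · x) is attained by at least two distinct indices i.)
Roots: {-6, 1, 6, 7}

Each tropical root is a break point of the lower envelope of the lines y = a_i + i · x (there are 5 lines, with slopes 0, 1, ..., 4). Only the lines that attain the minimum somewhere contribute to roots; other lines are dominated. Here the surviving (envelope) indices are i = 4, i = 3, i = 2, i = 1, i = 0.
Intersections between consecutive envelope lines give the roots: for adjacent envelope indices i < j the intersection is x = (a_i − a_j) / (j − i). Reading off the sorted break points: {-6, 1, 6, 7}.
Verification: at each break x_0, at least two indices attain the minimum of min_i(a_i + i · x_0).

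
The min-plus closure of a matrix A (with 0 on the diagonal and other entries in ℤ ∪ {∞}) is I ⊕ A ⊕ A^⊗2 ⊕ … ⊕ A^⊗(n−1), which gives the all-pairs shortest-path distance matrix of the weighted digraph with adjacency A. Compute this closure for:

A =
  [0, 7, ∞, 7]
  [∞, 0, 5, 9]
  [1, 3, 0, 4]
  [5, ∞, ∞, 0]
Closure =
  [0, 7, 12, 7]
  [6, 0, 5, 9]
  [1, 3, 0, 4]
  [5, 12, 17, 0]

This is the Floyd-Warshall all-pairs shortest-path computation. For each intermediate vertex k = 0, 1, …, 3, update dist[i][j] ← min(dist[i][j], dist[i][k] + dist[k][j]). The final matrix gives, for each (i, j), the minimum total weight of any directed path from i to j (possibly empty when i = j).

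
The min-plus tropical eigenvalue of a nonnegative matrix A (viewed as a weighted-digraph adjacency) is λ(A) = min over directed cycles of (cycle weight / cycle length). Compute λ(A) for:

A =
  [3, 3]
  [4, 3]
λ(A) = 3

Enumerate directed cycles and compute their means (weight / length). Sample:
  cycle 0 → 0: weight = 3, length = 1, mean = 3/1 ≈ 3.000
  cycle 1 → 1: weight = 3, length = 1, mean = 3/1 ≈ 3.000
  cycle 0 → 1 → 0: weight = 7, length = 2, mean = 7/2 ≈ 3.500
  cycle 1 → 0 → 1: weight = 7, length = 2, mean = 7/2 ≈ 3.500
Minimum mean = 3.000, attained e.g. along the cycle 0 → 0 with weight 3 and length 1. So λ(A) = 3/1 = 3.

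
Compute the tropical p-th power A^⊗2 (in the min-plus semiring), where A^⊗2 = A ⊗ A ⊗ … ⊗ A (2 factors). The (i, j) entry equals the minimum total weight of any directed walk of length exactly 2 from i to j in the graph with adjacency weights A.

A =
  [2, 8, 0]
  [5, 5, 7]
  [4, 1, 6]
A^⊗2 =
  [4, 1, 2]
  [7, 8, 5]
  [6, 6, 4]

Each entry (A^⊗2)_ij equals the minimum over all length-2 walks i = v_0 → v_1 → … → v_2 = j of Σ_t A[v_t][v_{t+1}]. For example, for (i, j) = (0, 2) we minimise over 3 possible intermediate vertex sequences; the minimum is 2, attained along the walk 0 → 0 → 2.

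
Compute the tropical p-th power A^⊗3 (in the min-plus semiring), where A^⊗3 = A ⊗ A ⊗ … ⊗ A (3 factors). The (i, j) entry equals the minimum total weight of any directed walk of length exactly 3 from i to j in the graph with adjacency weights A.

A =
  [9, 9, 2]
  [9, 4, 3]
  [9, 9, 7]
A^⊗3 =
  [18, 15, 13]
  [16, 12, 11]
  [20, 17, 16]

Each entry (A^⊗3)_ij equals the minimum over all length-3 walks i = v_0 → v_1 → … → v_3 = j of Σ_t A[v_t][v_{t+1}]. For example, for (i, j) = (0, 2) we minimise over 9 possible intermediate vertex sequences; the minimum is 13, attained along the walk 0 → 2 → 0 → 2.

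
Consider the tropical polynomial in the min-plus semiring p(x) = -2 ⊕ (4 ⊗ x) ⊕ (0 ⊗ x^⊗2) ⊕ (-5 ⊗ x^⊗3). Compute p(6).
p(6) = -2

A tropical monomial a ⊗ x^⊗i evaluates to a + i · x. Evaluating each term at x = 6:
  Term 0 contributes -2 + 0 · 6 = -2
  Term 1 contributes 4 + 1 · 6 = 10
  Term 2 contributes 0 + 2 · 6 = 12
  Term 3 contributes -5 + 3 · 6 = 13
p(6) = ⊕ of these = min[-2, 10, 12, 13] = -2.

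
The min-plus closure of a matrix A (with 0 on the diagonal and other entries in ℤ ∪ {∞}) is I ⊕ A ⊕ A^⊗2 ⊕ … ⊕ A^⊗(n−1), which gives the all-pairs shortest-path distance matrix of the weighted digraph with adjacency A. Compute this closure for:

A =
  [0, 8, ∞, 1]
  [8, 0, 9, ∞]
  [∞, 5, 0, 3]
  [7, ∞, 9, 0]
Closure =
  [0, 8, 10, 1]
  [8, 0, 9, 9]
  [10, 5, 0, 3]
  [7, 14, 9, 0]

This is the Floyd-Warshall all-pairs shortest-path computation. For each intermediate vertex k = 0, 1, …, 3, update dist[i][j] ← min(dist[i][j], dist[i][k] + dist[k][j]). The final matrix gives, for each (i, j), the minimum total weight of any directed path from i to j (possibly empty when i = j).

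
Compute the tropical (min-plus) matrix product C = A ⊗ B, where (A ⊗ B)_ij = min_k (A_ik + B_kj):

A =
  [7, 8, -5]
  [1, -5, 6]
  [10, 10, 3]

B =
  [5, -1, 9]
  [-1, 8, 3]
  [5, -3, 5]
A ⊗ B =
  [0, -8, 0]
  [-6, 0, -2]
  [8, 0, 8]

Apply the min-plus product entry-by-entry:
  C[0][0] = min over k of (A[0][0] + B[0][0] = 7 + 5 = 12, A[0][1] + B[1][0] = 8 + -1 = 7, A[0][2] + B[2][0] = -5 + 5 = 0) = 0 (attained at k = 2)
  C[0][1] = min over k of (A[0][0] + B[0][1] = 7 + -1 = 6, A[0][1] + B[1][1] = 8 + 8 = 16, A[0][2] + B[2][1] = -5 + -3 = -8) = -8 (attained at k = 2)
  C[0][2] = min over k of (A[0][0] + B[0][2] = 7 + 9 = 16, A[0][1] + B[1][2] = 8 + 3 = 11, A[0][2] + B[2][2] = -5 + 5 = 0) = 0 (attained at k = 2)
  C[1][0] = min over k of (A[1][0] + B[0][0] = 1 + 5 = 6, A[1][1] + B[1][0] = -5 + -1 = -6, A[1][2] + B[2][0] = 6 + 5 = 11) = -6 (attained at k = 1)
  C[1][1] = min over k of (A[1][0] + B[0][1] = 1 + -1 = 0, A[1][1] + B[1][1] = -5 + 8 = 3, A[1][2] + B[2][1] = 6 + -3 = 3) = 0 (attained at k = 0)
  C[1][2] = min over k of (A[1][0] + B[0][2] = 1 + 9 = 10, A[1][1] + B[1][2] = -5 + 3 = -2, A[1][2] + B[2][2] = 6 + 5 = 11) = -2 (attained at k = 1)
  C[2][0] = min over k of (A[2][0] + B[0][0] = 10 + 5 = 15, A[2][1] + B[1][0] = 10 + -1 = 9, A[2][2] + B[2][0] = 3 + 5 = 8) = 8 (attained at k = 2)
  C[2][1] = min over k of (A[2][0] + B[0][1] = 10 + -1 = 9, A[2][1] + B[1][1] = 10 + 8 = 18, A[2][2] + B[2][1] = 3 + -3 = 0) = 0 (attained at k = 2)
  C[2][2] = min over k of (A[2][0] + B[0][2] = 10 + 9 = 19, A[2][1] + B[1][2] = 10 + 3 = 13, A[2][2] + B[2][2] = 3 + 5 = 8) = 8 (attained at k = 2)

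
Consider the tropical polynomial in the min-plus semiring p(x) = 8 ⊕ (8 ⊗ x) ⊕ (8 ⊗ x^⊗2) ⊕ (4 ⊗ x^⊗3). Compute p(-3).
p(-3) = -5

A tropical monomial a ⊗ x^⊗i evaluates to a + i · x. Evaluating each term at x = -3:
  Term 0 contributes 8 + 0 · -3 = 8
  Term 1 contributes 8 + 1 · -3 = 5
  Term 2 contributes 8 + 2 · -3 = 2
  Term 3 contributes 4 + 3 · -3 = -5
p(-3) = ⊕ of these = min[8, 5, 2, -5] = -5.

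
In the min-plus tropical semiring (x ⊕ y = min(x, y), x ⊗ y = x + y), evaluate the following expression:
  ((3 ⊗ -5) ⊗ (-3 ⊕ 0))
((3 ⊗ -5) ⊗ (-3 ⊕ 0)) = -5

Expand innermost to outermost. Recall ⊕ takes the minimum of its arguments and ⊗ takes their sum. Working out the expression ((3 ⊗ -5) ⊗ (-3 ⊕ 0)) gives -5.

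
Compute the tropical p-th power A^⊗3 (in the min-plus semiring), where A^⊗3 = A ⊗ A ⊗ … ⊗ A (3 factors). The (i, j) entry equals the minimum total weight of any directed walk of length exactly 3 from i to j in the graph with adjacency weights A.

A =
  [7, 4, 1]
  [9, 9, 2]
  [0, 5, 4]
A^⊗3 =
  [5, 5, 2]
  [6, 6, 3]
  [1, 6, 5]

Each entry (A^⊗3)_ij equals the minimum over all length-3 walks i = v_0 → v_1 → … → v_3 = j of Σ_t A[v_t][v_{t+1}]. For example, for (i, j) = (0, 2) we minimise over 9 possible intermediate vertex sequences; the minimum is 2, attained along the walk 0 → 2 → 0 → 2.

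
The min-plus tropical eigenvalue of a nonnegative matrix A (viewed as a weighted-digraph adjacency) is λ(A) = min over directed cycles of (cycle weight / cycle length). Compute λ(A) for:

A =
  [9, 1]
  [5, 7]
λ(A) = 3

Enumerate directed cycles and compute their means (weight / length). Sample:
  cycle 0 → 0: weight = 9, length = 1, mean = 9/1 ≈ 9.000
  cycle 1 → 1: weight = 7, length = 1, mean = 7/1 ≈ 7.000
  cycle 0 → 1 → 0: weight = 6, length = 2, mean = 6/2 ≈ 3.000
  cycle 1 → 0 → 1: weight = 6, length = 2, mean = 6/2 ≈ 3.000
Minimum mean = 3.000, attained e.g. along the cycle 0 → 1 → 0 with weight 6 and length 2. So λ(A) = 6/2 = 3.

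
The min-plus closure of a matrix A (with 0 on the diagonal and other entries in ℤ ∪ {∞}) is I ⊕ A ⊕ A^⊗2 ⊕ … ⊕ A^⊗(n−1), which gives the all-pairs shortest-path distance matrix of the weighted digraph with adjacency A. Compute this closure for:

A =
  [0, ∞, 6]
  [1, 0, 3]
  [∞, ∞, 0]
Closure =
  [0, ∞, 6]
  [1, 0, 3]
  [∞, ∞, 0]

This is the Floyd-Warshall all-pairs shortest-path computation. For each intermediate vertex k = 0, 1, …, 2, update dist[i][j] ← min(dist[i][j], dist[i][k] + dist[k][j]). The final matrix gives, for each (i, j), the minimum total weight of any directed path from i to j (possibly empty when i = j).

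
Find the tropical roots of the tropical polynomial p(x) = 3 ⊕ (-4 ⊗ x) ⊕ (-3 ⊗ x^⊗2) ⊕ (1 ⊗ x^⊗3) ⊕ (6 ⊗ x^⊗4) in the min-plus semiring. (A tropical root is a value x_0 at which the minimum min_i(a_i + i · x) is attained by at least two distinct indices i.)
Roots: {-5, -4, -1, 7}

Each tropical root is a break point of the lower envelope of the lines y = a_i + i · x (there are 5 lines, with slopes 0, 1, ..., 4). Only the lines that attain the minimum somewhere contribute to roots; other lines are dominated. Here the surviving (envelope) indices are i = 4, i = 3, i = 2, i = 1, i = 0.
Intersections between consecutive envelope lines give the roots: for adjacent envelope indices i < j the intersection is x = (a_i − a_j) / (j − i). Reading off the sorted break points: {-5, -4, -1, 7}.
Verification: at each break x_0, at least two indices attain the minimum of min_i(a_i + i · x_0).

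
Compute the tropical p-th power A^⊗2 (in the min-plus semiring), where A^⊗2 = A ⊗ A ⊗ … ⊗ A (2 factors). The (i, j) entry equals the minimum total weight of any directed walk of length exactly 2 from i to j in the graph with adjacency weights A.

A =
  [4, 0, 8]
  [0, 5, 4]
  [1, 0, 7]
A^⊗2 =
  [0, 4, 4]
  [4, 0, 8]
  [0, 1, 4]

Each entry (A^⊗2)_ij equals the minimum over all length-2 walks i = v_0 → v_1 → … → v_2 = j of Σ_t A[v_t][v_{t+1}]. For example, for (i, j) = (0, 2) we minimise over 3 possible intermediate vertex sequences; the minimum is 4, attained along the walk 0 → 1 → 2.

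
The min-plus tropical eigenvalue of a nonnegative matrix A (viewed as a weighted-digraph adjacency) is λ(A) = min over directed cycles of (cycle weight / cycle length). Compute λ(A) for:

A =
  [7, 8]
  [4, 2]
λ(A) = 2

Enumerate directed cycles and compute their means (weight / length). Sample:
  cycle 0 → 0: weight = 7, length = 1, mean = 7/1 ≈ 7.000
  cycle 1 → 1: weight = 2, length = 1, mean = 2/1 ≈ 2.000
  cycle 0 → 1 → 0: weight = 12, length = 2, mean = 12/2 ≈ 6.000
  cycle 1 → 0 → 1: weight = 12, length = 2, mean = 12/2 ≈ 6.000
Minimum mean = 2.000, attained e.g. along the cycle 1 → 1 with weight 2 and length 1. So λ(A) = 2/1 = 2.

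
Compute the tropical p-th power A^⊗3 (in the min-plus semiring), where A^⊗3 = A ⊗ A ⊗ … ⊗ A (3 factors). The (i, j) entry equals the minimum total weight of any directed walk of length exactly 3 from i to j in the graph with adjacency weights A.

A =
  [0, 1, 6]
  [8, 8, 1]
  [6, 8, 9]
A^⊗3 =
  [0, 1, 2]
  [7, 8, 10]
  [6, 7, 8]

Each entry (A^⊗3)_ij equals the minimum over all length-3 walks i = v_0 → v_1 → … → v_3 = j of Σ_t A[v_t][v_{t+1}]. For example, for (i, j) = (0, 2) we minimise over 9 possible intermediate vertex sequences; the minimum is 2, attained along the walk 0 → 0 → 1 → 2.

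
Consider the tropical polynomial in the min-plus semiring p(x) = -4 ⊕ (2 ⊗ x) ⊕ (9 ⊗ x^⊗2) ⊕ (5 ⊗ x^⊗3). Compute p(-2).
p(-2) = -4

A tropical monomial a ⊗ x^⊗i evaluates to a + i · x. Evaluating each term at x = -2:
  Term 0 contributes -4 + 0 · -2 = -4
  Term 1 contributes 2 + 1 · -2 = 0
  Term 2 contributes 9 + 2 · -2 = 5
  Term 3 contributes 5 + 3 · -2 = -1
p(-2) = ⊕ of these = min[-4, 0, 5, -1] = -4.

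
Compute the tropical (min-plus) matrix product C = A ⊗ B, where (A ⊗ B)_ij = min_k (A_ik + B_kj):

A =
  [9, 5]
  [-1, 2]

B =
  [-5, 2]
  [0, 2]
A ⊗ B =
  [4, 7]
  [-6, 1]

Apply the min-plus product entry-by-entry:
  C[0][0] = min over k of (A[0][0] + B[0][0] = 9 + -5 = 4, A[0][1] + B[1][0] = 5 + 0 = 5) = 4 (attained at k = 0)
  C[0][1] = min over k of (A[0][0] + B[0][1] = 9 + 2 = 11, A[0][1] + B[1][1] = 5 + 2 = 7) = 7 (attained at k = 1)
  C[1][0] = min over k of (A[1][0] + B[0][0] = -1 + -5 = -6, A[1][1] + B[1][0] = 2 + 0 = 2) = -6 (attained at k = 0)
  C[1][1] = min over k of (A[1][0] + B[0][1] = -1 + 2 = 1, A[1][1] + B[1][1] = 2 + 2 = 4) = 1 (attained at k = 0)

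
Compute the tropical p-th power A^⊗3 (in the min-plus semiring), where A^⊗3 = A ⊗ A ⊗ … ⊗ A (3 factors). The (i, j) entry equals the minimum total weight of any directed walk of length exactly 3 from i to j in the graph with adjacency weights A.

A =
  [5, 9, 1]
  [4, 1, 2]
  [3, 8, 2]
A^⊗3 =
  [6, 10, 5]
  [6, 3, 4]
  [7, 10, 6]

Each entry (A^⊗3)_ij equals the minimum over all length-3 walks i = v_0 → v_1 → … → v_3 = j of Σ_t A[v_t][v_{t+1}]. For example, for (i, j) = (0, 2) we minimise over 9 possible intermediate vertex sequences; the minimum is 5, attained along the walk 0 → 2 → 0 → 2.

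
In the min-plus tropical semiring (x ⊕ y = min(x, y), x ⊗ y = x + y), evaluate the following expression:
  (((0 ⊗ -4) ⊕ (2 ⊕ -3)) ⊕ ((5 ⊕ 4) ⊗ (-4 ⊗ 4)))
(((0 ⊗ -4) ⊕ (2 ⊕ -3)) ⊕ ((5 ⊕ 4) ⊗ (-4 ⊗ 4))) = -4

Expand innermost to outermost. Recall ⊕ takes the minimum of its arguments and ⊗ takes their sum. Working out the expression (((0 ⊗ -4) ⊕ (2 ⊕ -3)) ⊕ ((5 ⊕ 4) ⊗ (-4 ⊗ 4))) gives -4.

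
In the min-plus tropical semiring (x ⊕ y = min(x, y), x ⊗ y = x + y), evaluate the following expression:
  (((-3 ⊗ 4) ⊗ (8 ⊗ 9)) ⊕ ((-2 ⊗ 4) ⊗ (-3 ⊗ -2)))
(((-3 ⊗ 4) ⊗ (8 ⊗ 9)) ⊕ ((-2 ⊗ 4) ⊗ (-3 ⊗ -2))) = -3

Expand innermost to outermost. Recall ⊕ takes the minimum of its arguments and ⊗ takes their sum. Working out the expression (((-3 ⊗ 4) ⊗ (8 ⊗ 9)) ⊕ ((-2 ⊗ 4) ⊗ (-3 ⊗ -2))) gives -3.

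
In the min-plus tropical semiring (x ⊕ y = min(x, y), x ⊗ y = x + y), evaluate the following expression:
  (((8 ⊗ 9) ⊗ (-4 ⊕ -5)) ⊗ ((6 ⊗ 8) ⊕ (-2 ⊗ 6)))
(((8 ⊗ 9) ⊗ (-4 ⊕ -5)) ⊗ ((6 ⊗ 8) ⊕ (-2 ⊗ 6))) = 16

Expand innermost to outermost. Recall ⊕ takes the minimum of its arguments and ⊗ takes their sum. Working out the expression (((8 ⊗ 9) ⊗ (-4 ⊕ -5)) ⊗ ((6 ⊗ 8) ⊕ (-2 ⊗ 6))) gives 16.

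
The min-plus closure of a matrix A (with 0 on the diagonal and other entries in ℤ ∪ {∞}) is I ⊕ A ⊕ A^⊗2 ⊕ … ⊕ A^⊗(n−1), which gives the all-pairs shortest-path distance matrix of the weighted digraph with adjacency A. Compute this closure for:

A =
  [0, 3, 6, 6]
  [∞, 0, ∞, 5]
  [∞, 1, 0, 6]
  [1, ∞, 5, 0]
Closure =
  [0, 3, 6, 6]
  [6, 0, 10, 5]
  [7, 1, 0, 6]
  [1, 4, 5, 0]

This is the Floyd-Warshall all-pairs shortest-path computation. For each intermediate vertex k = 0, 1, …, 3, update dist[i][j] ← min(dist[i][j], dist[i][k] + dist[k][j]). The final matrix gives, for each (i, j), the minimum total weight of any directed path from i to j (possibly empty when i = j).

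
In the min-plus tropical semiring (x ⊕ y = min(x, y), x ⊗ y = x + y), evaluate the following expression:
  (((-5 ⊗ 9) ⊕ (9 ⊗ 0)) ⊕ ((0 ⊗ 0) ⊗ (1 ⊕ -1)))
(((-5 ⊗ 9) ⊕ (9 ⊗ 0)) ⊕ ((0 ⊗ 0) ⊗ (1 ⊕ -1))) = -1

Expand innermost to outermost. Recall ⊕ takes the minimum of its arguments and ⊗ takes their sum. Working out the expression (((-5 ⊗ 9) ⊕ (9 ⊗ 0)) ⊕ ((0 ⊗ 0) ⊗ (1 ⊕ -1))) gives -1.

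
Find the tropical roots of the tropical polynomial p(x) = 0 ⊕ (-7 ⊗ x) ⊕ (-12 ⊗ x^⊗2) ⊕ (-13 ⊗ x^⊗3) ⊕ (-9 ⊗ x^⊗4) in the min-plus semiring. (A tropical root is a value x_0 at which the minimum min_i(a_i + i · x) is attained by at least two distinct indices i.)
Roots: {-4, 1, 5, 7}

Each tropical root is a break point of the lower envelope of the lines y = a_i + i · x (there are 5 lines, with slopes 0, 1, ..., 4). Only the lines that attain the minimum somewhere contribute to roots; other lines are dominated. Here the surviving (envelope) indices are i = 4, i = 3, i = 2, i = 1, i = 0.
Intersections between consecutive envelope lines give the roots: for adjacent envelope indices i < j the intersection is x = (a_i − a_j) / (j − i). Reading off the sorted break points: {-4, 1, 5, 7}.
Verification: at each break x_0, at least two indices attain the minimum of min_i(a_i + i · x_0).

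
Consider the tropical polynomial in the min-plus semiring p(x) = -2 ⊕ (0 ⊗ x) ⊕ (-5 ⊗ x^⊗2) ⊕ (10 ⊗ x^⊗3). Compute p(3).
p(3) = -2

A tropical monomial a ⊗ x^⊗i evaluates to a + i · x. Evaluating each term at x = 3:
  Term 0 contributes -2 + 0 · 3 = -2
  Term 1 contributes 0 + 1 · 3 = 3
  Term 2 contributes -5 + 2 · 3 = 1
  Term 3 contributes 10 + 3 · 3 = 19
p(3) = ⊕ of these = min[-2, 3, 1, 19] = -2.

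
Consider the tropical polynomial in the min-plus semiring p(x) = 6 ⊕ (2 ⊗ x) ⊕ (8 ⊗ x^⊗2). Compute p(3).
p(3) = 5

A tropical monomial a ⊗ x^⊗i evaluates to a + i · x. Evaluating each term at x = 3:
  Term 0 contributes 6 + 0 · 3 = 6
  Term 1 contributes 2 + 1 · 3 = 5
  Term 2 contributes 8 + 2 · 3 = 14
p(3) = ⊕ of these = min[6, 5, 14] = 5.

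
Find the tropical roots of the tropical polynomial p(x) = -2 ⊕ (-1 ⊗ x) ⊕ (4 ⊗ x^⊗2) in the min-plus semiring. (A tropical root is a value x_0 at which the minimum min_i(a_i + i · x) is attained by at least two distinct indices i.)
Roots: {-5, -1}

Each tropical root is a break point of the lower envelope of the lines y = a_i + i · x (there are 3 lines, with slopes 0, 1, ..., 2). Only the lines that attain the minimum somewhere contribute to roots; other lines are dominated. Here the surviving (envelope) indices are i = 2, i = 1, i = 0.
Intersections between consecutive envelope lines give the roots: for adjacent envelope indices i < j the intersection is x = (a_i − a_j) / (j − i). Reading off the sorted break points: {-5, -1}.
Verification: at each break x_0, at least two indices attain the minimum of min_i(a_i + i · x_0).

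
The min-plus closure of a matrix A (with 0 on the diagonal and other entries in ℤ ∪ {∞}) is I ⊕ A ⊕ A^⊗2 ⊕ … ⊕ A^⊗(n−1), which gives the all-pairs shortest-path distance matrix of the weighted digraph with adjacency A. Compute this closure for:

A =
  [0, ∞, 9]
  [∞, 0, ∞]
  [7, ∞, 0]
Closure =
  [0, ∞, 9]
  [∞, 0, ∞]
  [7, ∞, 0]

This is the Floyd-Warshall all-pairs shortest-path computation. For each intermediate vertex k = 0, 1, …, 2, update dist[i][j] ← min(dist[i][j], dist[i][k] + dist[k][j]). The final matrix gives, for each (i, j), the minimum total weight of any directed path from i to j (possibly empty when i = j).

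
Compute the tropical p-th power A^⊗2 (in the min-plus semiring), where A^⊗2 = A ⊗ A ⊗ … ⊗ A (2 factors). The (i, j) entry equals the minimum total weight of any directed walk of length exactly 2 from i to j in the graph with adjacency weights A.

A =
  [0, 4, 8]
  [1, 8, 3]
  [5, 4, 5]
A^⊗2 =
  [0, 4, 7]
  [1, 5, 8]
  [5, 9, 7]

Each entry (A^⊗2)_ij equals the minimum over all length-2 walks i = v_0 → v_1 → … → v_2 = j of Σ_t A[v_t][v_{t+1}]. For example, for (i, j) = (0, 2) we minimise over 3 possible intermediate vertex sequences; the minimum is 7, attained along the walk 0 → 1 → 2.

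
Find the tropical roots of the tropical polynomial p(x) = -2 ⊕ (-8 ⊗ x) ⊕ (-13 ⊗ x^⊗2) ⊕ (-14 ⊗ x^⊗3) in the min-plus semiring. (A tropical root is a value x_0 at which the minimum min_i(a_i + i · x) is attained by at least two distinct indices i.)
Roots: {1, 5, 6}

Each tropical root is a break point of the lower envelope of the lines y = a_i + i · x (there are 4 lines, with slopes 0, 1, ..., 3). Only the lines that attain the minimum somewhere contribute to roots; other lines are dominated. Here the surviving (envelope) indices are i = 3, i = 2, i = 1, i = 0.
Intersections between consecutive envelope lines give the roots: for adjacent envelope indices i < j the intersection is x = (a_i − a_j) / (j − i). Reading off the sorted break points: {1, 5, 6}.
Verification: at each break x_0, at least two indices attain the minimum of min_i(a_i + i · x_0).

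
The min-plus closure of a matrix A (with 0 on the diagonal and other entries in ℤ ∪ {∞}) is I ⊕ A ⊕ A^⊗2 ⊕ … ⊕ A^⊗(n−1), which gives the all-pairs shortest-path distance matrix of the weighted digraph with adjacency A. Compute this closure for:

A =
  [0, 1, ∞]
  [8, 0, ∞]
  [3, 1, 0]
Closure =
  [0, 1, ∞]
  [8, 0, ∞]
  [3, 1, 0]

This is the Floyd-Warshall all-pairs shortest-path computation. For each intermediate vertex k = 0, 1, …, 2, update dist[i][j] ← min(dist[i][j], dist[i][k] + dist[k][j]). The final matrix gives, for each (i, j), the minimum total weight of any directed path from i to j (possibly empty when i = j).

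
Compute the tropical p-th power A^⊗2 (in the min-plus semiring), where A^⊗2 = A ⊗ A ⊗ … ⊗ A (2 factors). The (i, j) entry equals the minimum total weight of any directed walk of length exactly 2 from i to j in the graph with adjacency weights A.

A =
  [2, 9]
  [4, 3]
A^⊗2 =
  [4, 11]
  [6, 6]

Each entry (A^⊗2)_ij equals the minimum over all length-2 walks i = v_0 → v_1 → … → v_2 = j of Σ_t A[v_t][v_{t+1}]. For example, for (i, j) = (0, 1) we minimise over 2 possible intermediate vertex sequences; the minimum is 11, attained along the walk 0 → 0 → 1.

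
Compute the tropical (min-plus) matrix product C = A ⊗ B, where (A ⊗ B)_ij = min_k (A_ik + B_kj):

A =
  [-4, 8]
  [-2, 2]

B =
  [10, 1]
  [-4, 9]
A ⊗ B =
  [4, -3]
  [-2, -1]

Apply the min-plus product entry-by-entry:
  C[0][0] = min over k of (A[0][0] + B[0][0] = -4 + 10 = 6, A[0][1] + B[1][0] = 8 + -4 = 4) = 4 (attained at k = 1)
  C[0][1] = min over k of (A[0][0] + B[0][1] = -4 + 1 = -3, A[0][1] + B[1][1] = 8 + 9 = 17) = -3 (attained at k = 0)
  C[1][0] = min over k of (A[1][0] + B[0][0] = -2 + 10 = 8, A[1][1] + B[1][0] = 2 + -4 = -2) = -2 (attained at k = 1)
  C[1][1] = min over k of (A[1][0] + B[0][1] = -2 + 1 = -1, A[1][1] + B[1][1] = 2 + 9 = 11) = -1 (attained at k = 0)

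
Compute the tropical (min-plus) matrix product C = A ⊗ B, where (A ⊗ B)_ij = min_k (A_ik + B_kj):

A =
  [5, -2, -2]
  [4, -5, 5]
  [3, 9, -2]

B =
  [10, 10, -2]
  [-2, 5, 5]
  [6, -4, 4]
A ⊗ B =
  [-4, -6, 2]
  [-7, 0, 0]
  [4, -6, 1]

Apply the min-plus product entry-by-entry:
  C[0][0] = min over k of (A[0][0] + B[0][0] = 5 + 10 = 15, A[0][1] + B[1][0] = -2 + -2 = -4, A[0][2] + B[2][0] = -2 + 6 = 4) = -4 (attained at k = 1)
  C[0][1] = min over k of (A[0][0] + B[0][1] = 5 + 10 = 15, A[0][1] + B[1][1] = -2 + 5 = 3, A[0][2] + B[2][1] = -2 + -4 = -6) = -6 (attained at k = 2)
  C[0][2] = min over k of (A[0][0] + B[0][2] = 5 + -2 = 3, A[0][1] + B[1][2] = -2 + 5 = 3, A[0][2] + B[2][2] = -2 + 4 = 2) = 2 (attained at k = 2)
  C[1][0] = min over k of (A[1][0] + B[0][0] = 4 + 10 = 14, A[1][1] + B[1][0] = -5 + -2 = -7, A[1][2] + B[2][0] = 5 + 6 = 11) = -7 (attained at k = 1)
  C[1][1] = min over k of (A[1][0] + B[0][1] = 4 + 10 = 14, A[1][1] + B[1][1] = -5 + 5 = 0, A[1][2] + B[2][1] = 5 + -4 = 1) = 0 (attained at k = 1)
  C[1][2] = min over k of (A[1][0] + B[0][2] = 4 + -2 = 2, A[1][1] + B[1][2] = -5 + 5 = 0, A[1][2] + B[2][2] = 5 + 4 = 9) = 0 (attained at k = 1)
  C[2][0] = min over k of (A[2][0] + B[0][0] = 3 + 10 = 13, A[2][1] + B[1][0] = 9 + -2 = 7, A[2][2] + B[2][0] = -2 + 6 = 4) = 4 (attained at k = 2)
  C[2][1] = min over k of (A[2][0] + B[0][1] = 3 + 10 = 13, A[2][1] + B[1][1] = 9 + 5 = 14, A[2][2] + B[2][1] = -2 + -4 = -6) = -6 (attained at k = 2)
  C[2][2] = min over k of (A[2][0] + B[0][2] = 3 + -2 = 1, A[2][1] + B[1][2] = 9 + 5 = 14, A[2][2] + B[2][2] = -2 + 4 = 2) = 1 (attained at k = 0)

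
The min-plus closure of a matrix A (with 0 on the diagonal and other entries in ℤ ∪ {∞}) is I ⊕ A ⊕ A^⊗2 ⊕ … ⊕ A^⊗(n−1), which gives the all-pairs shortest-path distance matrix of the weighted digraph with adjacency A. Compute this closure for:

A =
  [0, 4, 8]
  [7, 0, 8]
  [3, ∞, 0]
Closure =
  [0, 4, 8]
  [7, 0, 8]
  [3, 7, 0]

This is the Floyd-Warshall all-pairs shortest-path computation. For each intermediate vertex k = 0, 1, …, 2, update dist[i][j] ← min(dist[i][j], dist[i][k] + dist[k][j]). The final matrix gives, for each (i, j), the minimum total weight of any directed path from i to j (possibly empty when i = j).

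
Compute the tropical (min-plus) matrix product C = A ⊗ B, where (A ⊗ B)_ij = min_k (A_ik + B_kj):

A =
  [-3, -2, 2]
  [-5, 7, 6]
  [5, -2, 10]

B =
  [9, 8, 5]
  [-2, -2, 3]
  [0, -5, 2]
A ⊗ B =
  [-4, -4, 1]
  [4, 1, 0]
  [-4, -4, 1]

Apply the min-plus product entry-by-entry:
  C[0][0] = min over k of (A[0][0] + B[0][0] = -3 + 9 = 6, A[0][1] + B[1][0] = -2 + -2 = -4, A[0][2] + B[2][0] = 2 + 0 = 2) = -4 (attained at k = 1)
  C[0][1] = min over k of (A[0][0] + B[0][1] = -3 + 8 = 5, A[0][1] + B[1][1] = -2 + -2 = -4, A[0][2] + B[2][1] = 2 + -5 = -3) = -4 (attained at k = 1)
  C[0][2] = min over k of (A[0][0] + B[0][2] = -3 + 5 = 2, A[0][1] + B[1][2] = -2 + 3 = 1, A[0][2] + B[2][2] = 2 + 2 = 4) = 1 (attained at k = 1)
  C[1][0] = min over k of (A[1][0] + B[0][0] = -5 + 9 = 4, A[1][1] + B[1][0] = 7 + -2 = 5, A[1][2] + B[2][0] = 6 + 0 = 6) = 4 (attained at k = 0)
  C[1][1] = min over k of (A[1][0] + B[0][1] = -5 + 8 = 3, A[1][1] + B[1][1] = 7 + -2 = 5, A[1][2] + B[2][1] = 6 + -5 = 1) = 1 (attained at k = 2)
  C[1][2] = min over k of (A[1][0] + B[0][2] = -5 + 5 = 0, A[1][1] + B[1][2] = 7 + 3 = 10, A[1][2] + B[2][2] = 6 + 2 = 8) = 0 (attained at k = 0)
  C[2][0] = min over k of (A[2][0] + B[0][0] = 5 + 9 = 14, A[2][1] + B[1][0] = -2 + -2 = -4, A[2][2] + B[2][0] = 10 + 0 = 10) = -4 (attained at k = 1)
  C[2][1] = min over k of (A[2][0] + B[0][1] = 5 + 8 = 13, A[2][1] + B[1][1] = -2 + -2 = -4, A[2][2] + B[2][1] = 10 + -5 = 5) = -4 (attained at k = 1)
  C[2][2] = min over k of (A[2][0] + B[0][2] = 5 + 5 = 10, A[2][1] + B[1][2] = -2 + 3 = 1, A[2][2] + B[2][2] = 10 + 2 = 12) = 1 (attained at k = 1)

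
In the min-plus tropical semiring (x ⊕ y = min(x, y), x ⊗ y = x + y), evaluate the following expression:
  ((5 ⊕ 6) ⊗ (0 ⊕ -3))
((5 ⊕ 6) ⊗ (0 ⊕ -3)) = 2

Expand innermost to outermost. Recall ⊕ takes the minimum of its arguments and ⊗ takes their sum. Working out the expression ((5 ⊕ 6) ⊗ (0 ⊕ -3)) gives 2.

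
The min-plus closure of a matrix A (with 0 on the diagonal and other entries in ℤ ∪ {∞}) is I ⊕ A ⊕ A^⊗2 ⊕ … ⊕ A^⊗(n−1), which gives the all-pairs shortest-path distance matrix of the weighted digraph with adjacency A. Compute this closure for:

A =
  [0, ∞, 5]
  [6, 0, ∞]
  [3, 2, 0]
Closure =
  [0, 7, 5]
  [6, 0, 11]
  [3, 2, 0]

This is the Floyd-Warshall all-pairs shortest-path computation. For each intermediate vertex k = 0, 1, …, 2, update dist[i][j] ← min(dist[i][j], dist[i][k] + dist[k][j]). The final matrix gives, for each (i, j), the minimum total weight of any directed path from i to j (possibly empty when i = j).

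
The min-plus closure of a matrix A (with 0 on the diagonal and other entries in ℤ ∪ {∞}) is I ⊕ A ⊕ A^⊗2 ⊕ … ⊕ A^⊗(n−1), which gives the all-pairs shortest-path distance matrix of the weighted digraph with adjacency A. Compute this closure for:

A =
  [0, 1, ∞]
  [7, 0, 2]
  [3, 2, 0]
Closure =
  [0, 1, 3]
  [5, 0, 2]
  [3, 2, 0]

This is the Floyd-Warshall all-pairs shortest-path computation. For each intermediate vertex k = 0, 1, …, 2, update dist[i][j] ← min(dist[i][j], dist[i][k] + dist[k][j]). The final matrix gives, for each (i, j), the minimum total weight of any directed path from i to j (possibly empty when i = j).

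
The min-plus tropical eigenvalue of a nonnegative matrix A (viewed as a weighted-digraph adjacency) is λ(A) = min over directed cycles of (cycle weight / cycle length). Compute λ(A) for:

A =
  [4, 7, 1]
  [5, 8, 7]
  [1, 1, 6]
λ(A) = 1

Enumerate directed cycles and compute their means (weight / length). Sample:
  cycle 0 → 0: weight = 4, length = 1, mean = 4/1 ≈ 4.000
  cycle 1 → 1: weight = 8, length = 1, mean = 8/1 ≈ 8.000
  cycle 2 → 2: weight = 6, length = 1, mean = 6/1 ≈ 6.000
  cycle 0 → 1 → 0: weight = 12, length = 2, mean = 12/2 ≈ 6.000
  cycle 0 → 2 → 0: weight = 2, length = 2, mean = 2/2 ≈ 1.000
  cycle 1 → 0 → 1: weight = 12, length = 2, mean = 12/2 ≈ 6.000
Minimum mean = 1.000, attained e.g. along the cycle 0 → 2 → 0 with weight 2 and length 2. So λ(A) = 2/2 = 1.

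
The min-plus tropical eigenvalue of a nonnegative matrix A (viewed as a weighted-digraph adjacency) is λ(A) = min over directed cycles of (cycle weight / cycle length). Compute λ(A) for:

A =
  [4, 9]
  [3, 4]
λ(A) = 4

Enumerate directed cycles and compute their means (weight / length). Sample:
  cycle 0 → 0: weight = 4, length = 1, mean = 4/1 ≈ 4.000
  cycle 1 → 1: weight = 4, length = 1, mean = 4/1 ≈ 4.000
  cycle 0 → 1 → 0: weight = 12, length = 2, mean = 12/2 ≈ 6.000
  cycle 1 → 0 → 1: weight = 12, length = 2, mean = 12/2 ≈ 6.000
Minimum mean = 4.000, attained e.g. along the cycle 0 → 0 with weight 4 and length 1. So λ(A) = 4/1 = 4.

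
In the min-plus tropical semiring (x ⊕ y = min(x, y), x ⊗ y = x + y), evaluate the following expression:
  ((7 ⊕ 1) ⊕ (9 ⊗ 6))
((7 ⊕ 1) ⊕ (9 ⊗ 6)) = 1

Expand innermost to outermost. Recall ⊕ takes the minimum of its arguments and ⊗ takes their sum. Working out the expression ((7 ⊕ 1) ⊕ (9 ⊗ 6)) gives 1.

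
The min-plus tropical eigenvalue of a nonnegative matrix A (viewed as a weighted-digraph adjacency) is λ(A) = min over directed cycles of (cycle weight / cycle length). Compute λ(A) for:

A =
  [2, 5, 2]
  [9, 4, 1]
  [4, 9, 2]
λ(A) = 2

Enumerate directed cycles and compute their means (weight / length). Sample:
  cycle 0 → 0: weight = 2, length = 1, mean = 2/1 ≈ 2.000
  cycle 1 → 1: weight = 4, length = 1, mean = 4/1 ≈ 4.000
  cycle 2 → 2: weight = 2, length = 1, mean = 2/1 ≈ 2.000
  cycle 0 → 1 → 0: weight = 14, length = 2, mean = 14/2 ≈ 7.000
  cycle 0 → 2 → 0: weight = 6, length = 2, mean = 6/2 ≈ 3.000
  cycle 1 → 0 → 1: weight = 14, length = 2, mean = 14/2 ≈ 7.000
Minimum mean = 2.000, attained e.g. along the cycle 0 → 0 with weight 2 and length 1. So λ(A) = 2/1 = 2.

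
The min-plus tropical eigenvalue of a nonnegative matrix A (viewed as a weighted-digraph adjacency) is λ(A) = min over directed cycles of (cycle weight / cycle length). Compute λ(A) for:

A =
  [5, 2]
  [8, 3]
λ(A) = 3

Enumerate directed cycles and compute their means (weight / length). Sample:
  cycle 0 → 0: weight = 5, length = 1, mean = 5/1 ≈ 5.000
  cycle 1 → 1: weight = 3, length = 1, mean = 3/1 ≈ 3.000
  cycle 0 → 1 → 0: weight = 10, length = 2, mean = 10/2 ≈ 5.000
  cycle 1 → 0 → 1: weight = 10, length = 2, mean = 10/2 ≈ 5.000
Minimum mean = 3.000, attained e.g. along the cycle 1 → 1 with weight 3 and length 1. So λ(A) = 3/1 = 3.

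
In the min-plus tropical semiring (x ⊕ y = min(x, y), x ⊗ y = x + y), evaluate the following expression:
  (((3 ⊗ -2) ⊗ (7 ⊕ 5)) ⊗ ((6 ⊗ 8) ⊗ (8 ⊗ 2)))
(((3 ⊗ -2) ⊗ (7 ⊕ 5)) ⊗ ((6 ⊗ 8) ⊗ (8 ⊗ 2))) = 30

Expand innermost to outermost. Recall ⊕ takes the minimum of its arguments and ⊗ takes their sum. Working out the expression (((3 ⊗ -2) ⊗ (7 ⊕ 5)) ⊗ ((6 ⊗ 8) ⊗ (8 ⊗ 2))) gives 30.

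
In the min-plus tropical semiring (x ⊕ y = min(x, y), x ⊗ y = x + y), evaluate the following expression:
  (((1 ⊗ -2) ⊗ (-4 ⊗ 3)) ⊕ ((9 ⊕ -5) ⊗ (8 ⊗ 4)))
(((1 ⊗ -2) ⊗ (-4 ⊗ 3)) ⊕ ((9 ⊕ -5) ⊗ (8 ⊗ 4))) = -2

Expand innermost to outermost. Recall ⊕ takes the minimum of its arguments and ⊗ takes their sum. Working out the expression (((1 ⊗ -2) ⊗ (-4 ⊗ 3)) ⊕ ((9 ⊕ -5) ⊗ (8 ⊗ 4))) gives -2.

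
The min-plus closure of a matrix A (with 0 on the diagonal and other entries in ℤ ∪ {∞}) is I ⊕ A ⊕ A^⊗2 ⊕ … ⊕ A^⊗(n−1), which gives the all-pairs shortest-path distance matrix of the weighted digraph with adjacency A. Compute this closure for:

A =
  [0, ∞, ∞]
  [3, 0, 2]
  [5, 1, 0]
Closure =
  [0, ∞, ∞]
  [3, 0, 2]
  [4, 1, 0]

This is the Floyd-Warshall all-pairs shortest-path computation. For each intermediate vertex k = 0, 1, …, 2, update dist[i][j] ← min(dist[i][j], dist[i][k] + dist[k][j]). The final matrix gives, for each (i, j), the minimum total weight of any directed path from i to j (possibly empty when i = j).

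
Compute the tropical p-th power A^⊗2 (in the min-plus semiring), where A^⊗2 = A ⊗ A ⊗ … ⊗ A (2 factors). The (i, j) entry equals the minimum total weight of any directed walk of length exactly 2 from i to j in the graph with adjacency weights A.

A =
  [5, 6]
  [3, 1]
A^⊗2 =
  [9, 7]
  [4, 2]

Each entry (A^⊗2)_ij equals the minimum over all length-2 walks i = v_0 → v_1 → … → v_2 = j of Σ_t A[v_t][v_{t+1}]. For example, for (i, j) = (0, 1) we minimise over 2 possible intermediate vertex sequences; the minimum is 7, attained along the walk 0 → 1 → 1.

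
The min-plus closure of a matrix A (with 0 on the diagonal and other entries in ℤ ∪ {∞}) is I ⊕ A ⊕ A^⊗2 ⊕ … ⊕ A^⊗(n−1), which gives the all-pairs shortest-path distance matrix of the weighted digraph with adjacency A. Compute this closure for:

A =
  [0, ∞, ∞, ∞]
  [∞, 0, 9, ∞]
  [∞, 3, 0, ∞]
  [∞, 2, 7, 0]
Closure =
  [0, ∞, ∞, ∞]
  [∞, 0, 9, ∞]
  [∞, 3, 0, ∞]
  [∞, 2, 7, 0]

This is the Floyd-Warshall all-pairs shortest-path computation. For each intermediate vertex k = 0, 1, …, 3, update dist[i][j] ← min(dist[i][j], dist[i][k] + dist[k][j]). The final matrix gives, for each (i, j), the minimum total weight of any directed path from i to j (possibly empty when i = j).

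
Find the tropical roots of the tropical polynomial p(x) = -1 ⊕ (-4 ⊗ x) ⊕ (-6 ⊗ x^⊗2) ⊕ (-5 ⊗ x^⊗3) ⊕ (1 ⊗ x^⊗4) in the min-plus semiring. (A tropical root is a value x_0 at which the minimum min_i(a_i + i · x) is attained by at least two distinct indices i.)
Roots: {-6, -1, 2, 3}

Each tropical root is a break point of the lower envelope of the lines y = a_i + i · x (there are 5 lines, with slopes 0, 1, ..., 4). Only the lines that attain the minimum somewhere contribute to roots; other lines are dominated. Here the surviving (envelope) indices are i = 4, i = 3, i = 2, i = 1, i = 0.
Intersections between consecutive envelope lines give the roots: for adjacent envelope indices i < j the intersection is x = (a_i − a_j) / (j − i). Reading off the sorted break points: {-6, -1, 2, 3}.
Verification: at each break x_0, at least two indices attain the minimum of min_i(a_i + i · x_0).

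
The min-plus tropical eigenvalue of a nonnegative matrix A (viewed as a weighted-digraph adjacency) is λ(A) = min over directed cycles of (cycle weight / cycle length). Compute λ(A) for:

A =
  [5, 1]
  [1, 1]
λ(A) = 1

Enumerate directed cycles and compute their means (weight / length). Sample:
  cycle 0 → 0: weight = 5, length = 1, mean = 5/1 ≈ 5.000
  cycle 1 → 1: weight = 1, length = 1, mean = 1/1 ≈ 1.000
  cycle 0 → 1 → 0: weight = 2, length = 2, mean = 2/2 ≈ 1.000
  cycle 1 → 0 → 1: weight = 2, length = 2, mean = 2/2 ≈ 1.000
Minimum mean = 1.000, attained e.g. along the cycle 1 → 1 with weight 1 and length 1. So λ(A) = 1/1 = 1.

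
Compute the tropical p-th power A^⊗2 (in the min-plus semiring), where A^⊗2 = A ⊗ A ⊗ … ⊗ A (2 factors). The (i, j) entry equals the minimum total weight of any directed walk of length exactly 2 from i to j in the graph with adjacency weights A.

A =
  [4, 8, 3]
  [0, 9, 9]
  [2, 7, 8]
A^⊗2 =
  [5, 10, 7]
  [4, 8, 3]
  [6, 10, 5]

Each entry (A^⊗2)_ij equals the minimum over all length-2 walks i = v_0 → v_1 → … → v_2 = j of Σ_t A[v_t][v_{t+1}]. For example, for (i, j) = (0, 2) we minimise over 3 possible intermediate vertex sequences; the minimum is 7, attained along the walk 0 → 0 → 2.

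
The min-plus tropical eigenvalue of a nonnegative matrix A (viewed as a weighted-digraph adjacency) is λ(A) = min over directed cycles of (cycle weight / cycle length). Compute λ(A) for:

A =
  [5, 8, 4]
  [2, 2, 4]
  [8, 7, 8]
λ(A) = 2

Enumerate directed cycles and compute their means (weight / length). Sample:
  cycle 0 → 0: weight = 5, length = 1, mean = 5/1 ≈ 5.000
  cycle 1 → 1: weight = 2, length = 1, mean = 2/1 ≈ 2.000
  cycle 2 → 2: weight = 8, length = 1, mean = 8/1 ≈ 8.000
  cycle 0 → 1 → 0: weight = 10, length = 2, mean = 10/2 ≈ 5.000
  cycle 0 → 2 → 0: weight = 12, length = 2, mean = 12/2 ≈ 6.000
  cycle 1 → 0 → 1: weight = 10, length = 2, mean = 10/2 ≈ 5.000
Minimum mean = 2.000, attained e.g. along the cycle 1 → 1 with weight 2 and length 1. So λ(A) = 2/1 = 2.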